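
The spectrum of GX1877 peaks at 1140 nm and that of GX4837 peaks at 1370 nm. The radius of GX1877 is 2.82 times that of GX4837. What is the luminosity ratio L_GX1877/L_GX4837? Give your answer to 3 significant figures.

16.6

Wien's law gives T ∝ 1/λ_max, so T_GX1877/T_GX4837 = λ_GX4837/λ_GX1877 = 1370/1140 = 1.202.
Then L ∝ R²T⁴ gives L_GX1877/L_GX4837 = (2.82)² × (1.202)⁴ = 7.952 × 2.086 = 16.59.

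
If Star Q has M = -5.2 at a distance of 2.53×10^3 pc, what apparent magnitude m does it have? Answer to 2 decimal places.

6.82

m = M + 5 log₁₀(d/10 pc) = -5.2 + 5 log₁₀(2.53×10^3/10)
  = -5.2 + 5 × 2.403 = -5.2 + 12.02 = 6.82.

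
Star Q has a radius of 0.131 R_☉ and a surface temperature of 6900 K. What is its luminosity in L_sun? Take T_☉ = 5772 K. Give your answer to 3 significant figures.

L/L_☉ = (R/R_☉)² (T/T_☉)⁴ = (0.131)² × (6900/5772)⁴
       = 0.01716 × (1.195)⁴ = 0.01716 × 2.042 = 0.03505.

0.0350 L_sun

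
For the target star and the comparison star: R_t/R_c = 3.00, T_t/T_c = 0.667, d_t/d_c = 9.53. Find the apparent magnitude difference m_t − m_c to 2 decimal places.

4.27

L_t/L_c = (3.00)²(0.667)⁴ = 1.781.
F_t/F_c = (L_t/L_c)/(d_t/d_c)² = 1.781/90.82 = 0.01961.
m_t − m_c = −2.5 log₁₀(0.01961) = 4.27.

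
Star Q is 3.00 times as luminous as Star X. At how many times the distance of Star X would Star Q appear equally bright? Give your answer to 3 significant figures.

1.73

Equal flux requires L_Q/d_Q² = L_X/d_X², so d_Q/d_X = √(L_Q/L_X)
= √(3.00) = 1.732.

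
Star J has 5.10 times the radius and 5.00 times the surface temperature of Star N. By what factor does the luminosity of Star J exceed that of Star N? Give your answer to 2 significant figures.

From the Stefan–Boltzmann law, L ∝ R²T⁴, so
L_J/L_N = (R_J/R_N)² (T_J/T_N)⁴ = (5.10)² × (5.00)⁴ = 26.01 × 625.0 = 1.626×10^4.

1.6×10^4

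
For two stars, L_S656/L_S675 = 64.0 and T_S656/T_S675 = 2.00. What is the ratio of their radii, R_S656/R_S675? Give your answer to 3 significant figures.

2.00

L ∝ R²T⁴ gives R ∝ √L / T², so
R_S656/R_S675 = √(64.0) / (2.00)² = 8.000 / 4.000 = 2.000.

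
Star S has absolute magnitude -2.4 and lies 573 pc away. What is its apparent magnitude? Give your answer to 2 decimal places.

6.39

m = M + 5 log₁₀(d/10 pc) = -2.4 + 5 log₁₀(573/10)
  = -2.4 + 5 × 1.758 = -2.4 + 8.79 = 6.39.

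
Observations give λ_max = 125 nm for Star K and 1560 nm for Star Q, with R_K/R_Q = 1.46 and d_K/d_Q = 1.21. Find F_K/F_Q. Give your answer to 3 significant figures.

Wien's law: T_K/T_Q = λ_Q/λ_K = 1560/125 = 12.48.
L_K/L_Q = (R_K/R_Q)²(T_K/T_Q)⁴ = (1.46)²(12.48)⁴ = 5.171×10^4.
F_K/F_Q = (L_K/L_Q)/(d_K/d_Q)² = 5.171×10^4/(1.21)² = 3.532×10^4.

3.53×10^4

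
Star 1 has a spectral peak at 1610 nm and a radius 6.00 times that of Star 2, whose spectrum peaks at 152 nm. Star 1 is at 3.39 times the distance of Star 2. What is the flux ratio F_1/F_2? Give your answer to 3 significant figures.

2.49×10^-4

Wien's law: T_1/T_2 = λ_2/λ_1 = 152/1610 = 0.09441.
L_1/L_2 = (R_1/R_2)²(T_1/T_2)⁴ = (6.00)²(0.09441)⁴ = 0.002860.
F_1/F_2 = (L_1/L_2)/(d_1/d_2)² = 0.002860/(3.39)² = 2.489×10^-4.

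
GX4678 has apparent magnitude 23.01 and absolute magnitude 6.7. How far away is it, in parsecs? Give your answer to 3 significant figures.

1.83×10^4 pc

m − M = 5 log₁₀(d/10 pc)
23.01 − (6.7) = 16.31 = 5 log₁₀(d/10)
d = 10 × 10^(16.31/5) = 10 × 10^3.262 = 1.828×10^4 pc.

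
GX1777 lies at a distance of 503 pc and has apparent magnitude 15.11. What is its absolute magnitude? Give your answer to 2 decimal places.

M = m − 5 log₁₀(d/10 pc) = 15.11 − 5 log₁₀(503/10)
  = 15.11 − 5 × 1.702 = 15.11 − 8.51 = 6.60.

6.60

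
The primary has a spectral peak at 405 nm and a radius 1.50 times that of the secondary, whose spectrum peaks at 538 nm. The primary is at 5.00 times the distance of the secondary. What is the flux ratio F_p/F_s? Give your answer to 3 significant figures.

Wien's law: T_p/T_s = λ_s/λ_p = 538/405 = 1.328.
L_p/L_s = (R_p/R_s)²(T_p/T_s)⁴ = (1.50)²(1.328)⁴ = 7.006.
F_p/F_s = (L_p/L_s)/(d_p/d_s)² = 7.006/(5.00)² = 0.2803.

0.280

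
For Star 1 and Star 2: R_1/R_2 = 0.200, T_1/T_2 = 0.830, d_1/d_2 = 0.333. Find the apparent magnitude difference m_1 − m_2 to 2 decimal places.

L_1/L_2 = (0.200)²(0.830)⁴ = 0.01898.
F_1/F_2 = (L_1/L_2)/(d_1/d_2)² = 0.01898/0.1109 = 0.1712.
m_1 − m_2 = −2.5 log₁₀(0.1712) = 1.92.

1.92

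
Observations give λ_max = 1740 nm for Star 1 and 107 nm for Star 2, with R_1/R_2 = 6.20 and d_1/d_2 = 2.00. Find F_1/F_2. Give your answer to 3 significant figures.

Wien's law: T_1/T_2 = λ_2/λ_1 = 107/1740 = 0.06149.
L_1/L_2 = (R_1/R_2)²(T_1/T_2)⁴ = (6.20)²(0.06149)⁴ = 5.497×10^-4.
F_1/F_2 = (L_1/L_2)/(d_1/d_2)² = 5.497×10^-4/(2.00)² = 1.374×10^-4.

1.37×10^-4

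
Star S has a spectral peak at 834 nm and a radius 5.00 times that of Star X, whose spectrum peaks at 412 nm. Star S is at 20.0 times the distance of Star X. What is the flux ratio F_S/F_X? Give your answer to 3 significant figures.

Wien's law: T_S/T_X = λ_X/λ_S = 412/834 = 0.4940.
L_S/L_X = (R_S/R_X)²(T_S/T_X)⁴ = (5.00)²(0.4940)⁴ = 1.489.
F_S/F_X = (L_S/L_X)/(d_S/d_X)² = 1.489/(20.0)² = 0.003722.

0.00372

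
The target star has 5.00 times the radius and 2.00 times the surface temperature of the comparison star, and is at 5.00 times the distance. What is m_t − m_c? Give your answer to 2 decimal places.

-3.01

L_t/L_c = (5.00)²(2.00)⁴ = 400.0.
F_t/F_c = (L_t/L_c)/(d_t/d_c)² = 400.0/25.00 = 16.00.
m_t − m_c = −2.5 log₁₀(16.00) = -3.01.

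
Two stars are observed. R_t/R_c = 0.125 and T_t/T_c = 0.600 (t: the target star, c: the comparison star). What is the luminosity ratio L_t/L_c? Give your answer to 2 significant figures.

0.0020

From the Stefan–Boltzmann law, L ∝ R²T⁴, so
L_t/L_c = (R_t/R_c)² (T_t/T_c)⁴ = (0.125)² × (0.600)⁴ = 0.01562 × 0.1296 = 0.002025.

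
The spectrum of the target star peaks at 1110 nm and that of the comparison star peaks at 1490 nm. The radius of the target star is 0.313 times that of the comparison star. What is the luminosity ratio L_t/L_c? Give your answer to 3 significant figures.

Wien's law gives T ∝ 1/λ_max, so T_t/T_c = λ_c/λ_t = 1490/1110 = 1.342.
Then L ∝ R²T⁴ gives L_t/L_c = (0.313)² × (1.342)⁴ = 0.09797 × 3.247 = 0.3181.

0.318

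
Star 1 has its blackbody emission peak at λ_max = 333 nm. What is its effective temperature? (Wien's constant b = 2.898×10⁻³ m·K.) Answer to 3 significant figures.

8.70×10^3 K

T = b/λ_max = 2.898×10⁻³ / (333×10⁻⁹) = 8703 K.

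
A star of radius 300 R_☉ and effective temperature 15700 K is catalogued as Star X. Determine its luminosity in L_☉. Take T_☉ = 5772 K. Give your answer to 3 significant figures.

L/L_☉ = (R/R_☉)² (T/T_☉)⁴ = (300)² × (15700/5772)⁴
       = 9.000×10^4 × (2.720)⁴ = 9.000×10^4 × 54.74 = 4.926×10^6.

4.93×10^6 L_☉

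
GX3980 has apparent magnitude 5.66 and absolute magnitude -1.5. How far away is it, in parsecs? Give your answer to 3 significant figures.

270 pc

m − M = 5 log₁₀(d/10 pc)
5.66 − (-1.5) = 7.16 = 5 log₁₀(d/10)
d = 10 × 10^(7.16/5) = 10 × 10^1.432 = 270.4 pc.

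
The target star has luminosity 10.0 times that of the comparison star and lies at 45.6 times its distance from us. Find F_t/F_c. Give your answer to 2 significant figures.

0.0048

F = L/(4πd²), so F_t/F_c = (L_t/L_c) / (d_t/d_c)²
= 10.0 / (45.6)² = 10.0 / 2079 = 0.004809.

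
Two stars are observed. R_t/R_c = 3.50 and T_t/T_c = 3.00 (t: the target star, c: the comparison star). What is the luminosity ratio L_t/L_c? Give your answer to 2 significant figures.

From the Stefan–Boltzmann law, L ∝ R²T⁴, so
L_t/L_c = (R_t/R_c)² (T_t/T_c)⁴ = (3.50)² × (3.00)⁴ = 12.25 × 81.00 = 992.2.

9.9×10^2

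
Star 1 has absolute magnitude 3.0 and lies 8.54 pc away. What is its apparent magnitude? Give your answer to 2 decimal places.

m = M + 5 log₁₀(d/10 pc) = 3.0 + 5 log₁₀(8.54/10)
  = 3.0 + 5 × -0.069 = 3.0 + -0.34 = 2.66.

2.66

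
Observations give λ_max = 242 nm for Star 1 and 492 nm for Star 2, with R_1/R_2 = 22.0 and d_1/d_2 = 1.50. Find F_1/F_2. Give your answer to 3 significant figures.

Wien's law: T_1/T_2 = λ_2/λ_1 = 492/242 = 2.033.
L_1/L_2 = (R_1/R_2)²(T_1/T_2)⁴ = (22.0)²(2.033)⁴ = 8269.
F_1/F_2 = (L_1/L_2)/(d_1/d_2)² = 8269/(1.50)² = 3675.

3.68×10^3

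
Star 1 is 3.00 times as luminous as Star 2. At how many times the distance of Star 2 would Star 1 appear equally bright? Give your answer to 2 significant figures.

1.7

Equal flux requires L_1/d_1² = L_2/d_2², so d_1/d_2 = √(L_1/L_2)
= √(3.00) = 1.732.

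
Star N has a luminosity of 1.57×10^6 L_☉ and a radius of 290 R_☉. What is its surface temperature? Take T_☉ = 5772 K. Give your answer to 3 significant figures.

T/T_☉ = (L/L_☉)^(1/4) / (R/R_☉)^(1/2)
T = 5772 × (1.57×10^6)^(1/4) / √(290) = 5772 × 35.40 / 17.03 = 1.200×10^4 K.

1.20×10^4 K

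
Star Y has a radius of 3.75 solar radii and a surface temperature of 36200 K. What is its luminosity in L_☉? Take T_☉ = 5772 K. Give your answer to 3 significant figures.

L/L_☉ = (R/R_☉)² (T/T_☉)⁴ = (3.75)² × (36200/5772)⁴
       = 14.06 × (6.272)⁴ = 14.06 × 1547 = 2.176×10^4.

2.18×10^4 L_☉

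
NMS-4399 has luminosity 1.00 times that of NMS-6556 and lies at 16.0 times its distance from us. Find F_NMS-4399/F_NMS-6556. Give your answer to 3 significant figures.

0.00391

F = L/(4πd²), so F_NMS-4399/F_NMS-6556 = (L_NMS-4399/L_NMS-6556) / (d_NMS-4399/d_NMS-6556)²
= 1.00 / (16.0)² = 1.00 / 256.0 = 0.003906.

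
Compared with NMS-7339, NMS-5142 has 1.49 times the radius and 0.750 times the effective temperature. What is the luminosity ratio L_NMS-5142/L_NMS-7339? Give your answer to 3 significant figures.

From the Stefan–Boltzmann law, L ∝ R²T⁴, so
L_NMS-5142/L_NMS-7339 = (R_NMS-5142/R_NMS-7339)² (T_NMS-5142/T_NMS-7339)⁴ = (1.49)² × (0.750)⁴ = 2.220 × 0.3164 = 0.7025.

0.702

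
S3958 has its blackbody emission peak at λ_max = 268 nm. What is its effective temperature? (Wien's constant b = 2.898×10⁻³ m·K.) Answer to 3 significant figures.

1.08×10^4 K

T = b/λ_max = 2.898×10⁻³ / (268×10⁻⁹) = 1.081×10^4 K.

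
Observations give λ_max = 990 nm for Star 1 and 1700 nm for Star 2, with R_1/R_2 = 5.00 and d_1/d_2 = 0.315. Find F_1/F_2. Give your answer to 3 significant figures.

Wien's law: T_1/T_2 = λ_2/λ_1 = 1700/990 = 1.717.
L_1/L_2 = (R_1/R_2)²(T_1/T_2)⁴ = (5.00)²(1.717)⁴ = 217.4.
F_1/F_2 = (L_1/L_2)/(d_1/d_2)² = 217.4/(0.315)² = 2191.

2.19×10^3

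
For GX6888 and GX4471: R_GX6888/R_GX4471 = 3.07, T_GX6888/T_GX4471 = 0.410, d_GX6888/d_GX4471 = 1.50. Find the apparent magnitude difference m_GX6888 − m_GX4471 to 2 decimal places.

L_GX6888/L_GX4471 = (3.07)²(0.410)⁴ = 0.2663.
F_GX6888/F_GX4471 = (L_GX6888/L_GX4471)/(d_GX6888/d_GX4471)² = 0.2663/2.250 = 0.1184.
m_GX6888 − m_GX4471 = −2.5 log₁₀(0.1184) = 2.32.

2.32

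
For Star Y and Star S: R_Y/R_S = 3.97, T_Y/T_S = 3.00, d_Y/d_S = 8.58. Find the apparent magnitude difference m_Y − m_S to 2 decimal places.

-3.10

L_Y/L_S = (3.97)²(3.00)⁴ = 1277.
F_Y/F_S = (L_Y/L_S)/(d_Y/d_S)² = 1277/73.62 = 17.34.
m_Y − m_S = −2.5 log₁₀(17.34) = -3.10.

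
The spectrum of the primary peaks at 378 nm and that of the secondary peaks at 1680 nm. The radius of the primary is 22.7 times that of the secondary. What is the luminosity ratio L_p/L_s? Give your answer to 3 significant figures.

Wien's law gives T ∝ 1/λ_max, so T_p/T_s = λ_s/λ_p = 1680/378 = 4.444.
Then L ∝ R²T⁴ gives L_p/L_s = (22.7)² × (4.444)⁴ = 515.3 × 390.2 = 2.011×10^5.

2.01×10^5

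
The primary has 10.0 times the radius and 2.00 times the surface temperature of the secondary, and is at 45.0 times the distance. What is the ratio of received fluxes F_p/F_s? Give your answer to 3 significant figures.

L_p/L_s = (R_p/R_s)²(T_p/T_s)⁴ = (10.0)² × (2.00)⁴ = 1600.
F_p/F_s = (L_p/L_s)/(d_p/d_s)² = 1600 / (45.0)² = 0.7901.

0.790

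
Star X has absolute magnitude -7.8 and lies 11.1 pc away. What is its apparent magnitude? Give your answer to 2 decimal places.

-7.57

m = M + 5 log₁₀(d/10 pc) = -7.8 + 5 log₁₀(11.1/10)
  = -7.8 + 5 × 0.045 = -7.8 + 0.23 = -7.57.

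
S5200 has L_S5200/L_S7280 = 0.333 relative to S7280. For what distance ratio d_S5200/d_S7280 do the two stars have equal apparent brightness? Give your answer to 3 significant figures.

0.577

Equal flux requires L_S5200/d_S5200² = L_S7280/d_S7280², so d_S5200/d_S7280 = √(L_S5200/L_S7280)
= √(0.333) = 0.5771.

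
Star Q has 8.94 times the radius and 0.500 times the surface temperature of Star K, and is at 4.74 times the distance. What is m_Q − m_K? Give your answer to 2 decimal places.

L_Q/L_K = (8.94)²(0.500)⁴ = 4.995.
F_Q/F_K = (L_Q/L_K)/(d_Q/d_K)² = 4.995/22.47 = 0.2223.
m_Q − m_K = −2.5 log₁₀(0.2223) = 1.63.

1.63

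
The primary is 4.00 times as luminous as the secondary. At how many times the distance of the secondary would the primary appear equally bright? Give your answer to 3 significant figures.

Equal flux requires L_p/d_p² = L_s/d_s², so d_p/d_s = √(L_p/L_s)
= √(4.00) = 2.000.

2.00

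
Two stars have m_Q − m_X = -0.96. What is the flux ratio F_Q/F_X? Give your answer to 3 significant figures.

F_Q/F_X = 10^(−(m_Q − m_X)/2.5) = 10^(0.96/2.5) = 10^0.384 = 2.421.

2.42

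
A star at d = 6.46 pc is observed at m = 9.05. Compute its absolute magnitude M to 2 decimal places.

M = m − 5 log₁₀(d/10 pc) = 9.05 − 5 log₁₀(6.46/10)
  = 9.05 − 5 × -0.190 = 9.05 − -0.95 = 10.00.

10.00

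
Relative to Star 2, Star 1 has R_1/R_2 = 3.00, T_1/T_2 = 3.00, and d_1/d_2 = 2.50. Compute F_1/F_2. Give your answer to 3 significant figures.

117

L_1/L_2 = (R_1/R_2)²(T_1/T_2)⁴ = (3.00)² × (3.00)⁴ = 729.0.
F_1/F_2 = (L_1/L_2)/(d_1/d_2)² = 729.0 / (2.50)² = 116.6.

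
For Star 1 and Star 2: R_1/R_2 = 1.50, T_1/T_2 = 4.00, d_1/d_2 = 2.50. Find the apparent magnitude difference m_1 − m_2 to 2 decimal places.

L_1/L_2 = (1.50)²(4.00)⁴ = 576.0.
F_1/F_2 = (L_1/L_2)/(d_1/d_2)² = 576.0/6.250 = 92.16.
m_1 − m_2 = −2.5 log₁₀(92.16) = -4.91.

-4.91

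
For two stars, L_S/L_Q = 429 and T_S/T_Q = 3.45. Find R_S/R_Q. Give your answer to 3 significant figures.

1.74

L ∝ R²T⁴ gives R ∝ √L / T², so
R_S/R_Q = √(429) / (3.45)² = 20.71 / 11.90 = 1.740.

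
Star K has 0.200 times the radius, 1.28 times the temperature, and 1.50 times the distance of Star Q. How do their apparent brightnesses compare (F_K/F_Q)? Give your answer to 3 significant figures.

L_K/L_Q = (R_K/R_Q)²(T_K/T_Q)⁴ = (0.200)² × (1.28)⁴ = 0.1074.
F_K/F_Q = (L_K/L_Q)/(d_K/d_Q)² = 0.1074 / (1.50)² = 0.04772.

0.0477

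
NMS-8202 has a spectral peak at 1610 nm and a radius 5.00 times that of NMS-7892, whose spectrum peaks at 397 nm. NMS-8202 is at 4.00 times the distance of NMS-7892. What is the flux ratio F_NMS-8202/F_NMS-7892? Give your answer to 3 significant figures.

Wien's law: T_NMS-8202/T_NMS-7892 = λ_NMS-7892/λ_NMS-8202 = 397/1610 = 0.2466.
L_NMS-8202/L_NMS-7892 = (R_NMS-8202/R_NMS-7892)²(T_NMS-8202/T_NMS-7892)⁴ = (5.00)²(0.2466)⁴ = 0.09243.
F_NMS-8202/F_NMS-7892 = (L_NMS-8202/L_NMS-7892)/(d_NMS-8202/d_NMS-7892)² = 0.09243/(4.00)² = 0.005777.

0.00578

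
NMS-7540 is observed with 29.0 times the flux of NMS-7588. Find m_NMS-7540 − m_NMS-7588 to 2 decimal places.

m_NMS-7540 − m_NMS-7588 = −2.5 log₁₀(F_NMS-7540/F_NMS-7588) = −2.5 log₁₀(29.0) = −2.5 × (1.462) = -3.656.

-3.66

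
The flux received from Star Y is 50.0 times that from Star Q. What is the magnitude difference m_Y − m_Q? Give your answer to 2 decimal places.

m_Y − m_Q = −2.5 log₁₀(F_Y/F_Q) = −2.5 log₁₀(50.0) = −2.5 × (1.699) = -4.247.

-4.25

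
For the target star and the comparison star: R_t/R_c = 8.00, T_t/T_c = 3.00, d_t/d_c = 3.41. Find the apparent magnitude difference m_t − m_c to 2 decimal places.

L_t/L_c = (8.00)²(3.00)⁴ = 5184.
F_t/F_c = (L_t/L_c)/(d_t/d_c)² = 5184/11.63 = 445.8.
m_t − m_c = −2.5 log₁₀(445.8) = -6.62.

-6.62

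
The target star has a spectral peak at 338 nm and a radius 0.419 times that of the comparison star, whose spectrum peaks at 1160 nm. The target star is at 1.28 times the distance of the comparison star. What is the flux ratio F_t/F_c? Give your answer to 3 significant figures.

Wien's law: T_t/T_c = λ_c/λ_t = 1160/338 = 3.432.
L_t/L_c = (R_t/R_c)²(T_t/T_c)⁴ = (0.419)²(3.432)⁴ = 24.36.
F_t/F_c = (L_t/L_c)/(d_t/d_c)² = 24.36/(1.28)² = 14.87.

14.9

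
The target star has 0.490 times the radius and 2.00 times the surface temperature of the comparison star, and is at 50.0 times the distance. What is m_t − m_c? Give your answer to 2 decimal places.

L_t/L_c = (0.490)²(2.00)⁴ = 3.842.
F_t/F_c = (L_t/L_c)/(d_t/d_c)² = 3.842/2500 = 0.001537.
m_t − m_c = −2.5 log₁₀(0.001537) = 7.03.

7.03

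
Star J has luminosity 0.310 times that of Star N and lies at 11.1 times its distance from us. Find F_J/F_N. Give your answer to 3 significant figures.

F = L/(4πd²), so F_J/F_N = (L_J/L_N) / (d_J/d_N)²
= 0.310 / (11.1)² = 0.310 / 123.2 = 0.002516.

0.00252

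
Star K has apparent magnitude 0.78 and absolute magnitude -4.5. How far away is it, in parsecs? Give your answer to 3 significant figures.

114 pc

m − M = 5 log₁₀(d/10 pc)
0.78 − (-4.5) = 5.28 = 5 log₁₀(d/10)
d = 10 × 10^(5.28/5) = 10 × 10^1.056 = 113.8 pc.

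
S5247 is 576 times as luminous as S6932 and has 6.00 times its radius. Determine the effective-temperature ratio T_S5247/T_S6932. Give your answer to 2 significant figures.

L ∝ R²T⁴ gives T ∝ (L/R²)^(1/4), so
T_S5247/T_S6932 = (576 / 6.00²)^(1/4) = (16.00)^(1/4) = 2.000.

2.0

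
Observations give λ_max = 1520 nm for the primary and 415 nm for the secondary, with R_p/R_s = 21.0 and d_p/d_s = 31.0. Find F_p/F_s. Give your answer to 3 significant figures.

0.00255

Wien's law: T_p/T_s = λ_s/λ_p = 415/1520 = 0.2730.
L_p/L_s = (R_p/R_s)²(T_p/T_s)⁴ = (21.0)²(0.2730)⁴ = 2.451.
F_p/F_s = (L_p/L_s)/(d_p/d_s)² = 2.451/(31.0)² = 0.002550.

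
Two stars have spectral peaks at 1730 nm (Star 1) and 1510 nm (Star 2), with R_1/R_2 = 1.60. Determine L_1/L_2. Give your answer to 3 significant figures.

Wien's law gives T ∝ 1/λ_max, so T_1/T_2 = λ_2/λ_1 = 1510/1730 = 0.8728.
Then L ∝ R²T⁴ gives L_1/L_2 = (1.60)² × (0.8728)⁴ = 2.560 × 0.5804 = 1.486.

1.49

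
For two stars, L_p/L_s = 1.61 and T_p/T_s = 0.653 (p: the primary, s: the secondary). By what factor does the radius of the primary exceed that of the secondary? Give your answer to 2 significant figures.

3.0

L ∝ R²T⁴ gives R ∝ √L / T², so
R_p/R_s = √(1.61) / (0.653)² = 1.269 / 0.4264 = 2.976.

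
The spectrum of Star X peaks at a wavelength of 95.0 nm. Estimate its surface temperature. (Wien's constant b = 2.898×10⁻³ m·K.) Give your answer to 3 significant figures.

T = b/λ_max = 2.898×10⁻³ / (95.0×10⁻⁹) = 3.051×10^4 K.

3.05×10^4 K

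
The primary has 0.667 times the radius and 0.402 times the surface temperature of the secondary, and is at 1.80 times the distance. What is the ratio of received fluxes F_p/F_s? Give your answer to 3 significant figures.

0.00359

L_p/L_s = (R_p/R_s)²(T_p/T_s)⁴ = (0.667)² × (0.402)⁴ = 0.01162.
F_p/F_s = (L_p/L_s)/(d_p/d_s)² = 0.01162 / (1.80)² = 0.003586.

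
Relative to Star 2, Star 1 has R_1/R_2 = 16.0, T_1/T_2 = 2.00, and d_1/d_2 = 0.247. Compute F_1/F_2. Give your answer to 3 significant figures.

L_1/L_2 = (R_1/R_2)²(T_1/T_2)⁴ = (16.0)² × (2.00)⁴ = 4096.
F_1/F_2 = (L_1/L_2)/(d_1/d_2)² = 4096 / (0.247)² = 6.714×10^4.

6.71×10^4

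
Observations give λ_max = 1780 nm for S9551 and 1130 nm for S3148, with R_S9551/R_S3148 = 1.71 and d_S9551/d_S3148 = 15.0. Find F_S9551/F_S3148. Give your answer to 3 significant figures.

0.00211

Wien's law: T_S9551/T_S3148 = λ_S3148/λ_S9551 = 1130/1780 = 0.6348.
L_S9551/L_S3148 = (R_S9551/R_S3148)²(T_S9551/T_S3148)⁴ = (1.71)²(0.6348)⁴ = 0.4749.
F_S9551/F_S3148 = (L_S9551/L_S3148)/(d_S9551/d_S3148)² = 0.4749/(15.0)² = 0.002111.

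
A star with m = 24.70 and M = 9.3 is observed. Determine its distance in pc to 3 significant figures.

m − M = 5 log₁₀(d/10 pc)
24.70 − (9.3) = 15.40 = 5 log₁₀(d/10)
d = 10 × 10^(15.40/5) = 10 × 10^3.080 = 1.202×10^4 pc.

1.20×10^4 pc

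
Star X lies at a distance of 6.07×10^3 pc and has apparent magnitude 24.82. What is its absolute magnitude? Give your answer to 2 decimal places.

M = m − 5 log₁₀(d/10 pc) = 24.82 − 5 log₁₀(6.07×10^3/10)
  = 24.82 − 5 × 2.783 = 24.82 − 13.92 = 10.90.

10.90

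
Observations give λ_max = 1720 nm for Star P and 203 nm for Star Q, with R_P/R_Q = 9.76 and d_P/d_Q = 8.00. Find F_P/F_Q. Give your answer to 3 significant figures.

2.89×10^-4

Wien's law: T_P/T_Q = λ_Q/λ_P = 203/1720 = 0.1180.
L_P/L_Q = (R_P/R_Q)²(T_P/T_Q)⁴ = (9.76)²(0.1180)⁴ = 0.01848.
F_P/F_Q = (L_P/L_Q)/(d_P/d_Q)² = 0.01848/(8.00)² = 2.888×10^-4.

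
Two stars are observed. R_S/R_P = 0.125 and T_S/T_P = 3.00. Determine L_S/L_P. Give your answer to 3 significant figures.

From the Stefan–Boltzmann law, L ∝ R²T⁴, so
L_S/L_P = (R_S/R_P)² (T_S/T_P)⁴ = (0.125)² × (3.00)⁴ = 0.01562 × 81.00 = 1.266.

1.27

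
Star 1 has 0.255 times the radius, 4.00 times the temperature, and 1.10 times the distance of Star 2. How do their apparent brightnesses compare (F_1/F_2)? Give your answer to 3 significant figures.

13.8

L_1/L_2 = (R_1/R_2)²(T_1/T_2)⁴ = (0.255)² × (4.00)⁴ = 16.65.
F_1/F_2 = (L_1/L_2)/(d_1/d_2)² = 16.65 / (1.10)² = 13.76.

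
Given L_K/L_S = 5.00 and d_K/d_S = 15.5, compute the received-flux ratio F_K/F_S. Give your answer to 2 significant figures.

0.021

F = L/(4πd²), so F_K/F_S = (L_K/L_S) / (d_K/d_S)²
= 5.00 / (15.5)² = 5.00 / 240.2 = 0.02081.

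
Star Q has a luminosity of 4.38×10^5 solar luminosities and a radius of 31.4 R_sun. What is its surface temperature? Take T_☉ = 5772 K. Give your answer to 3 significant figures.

T/T_☉ = (L/L_☉)^(1/4) / (R/R_☉)^(1/2)
T = 5772 × (4.38×10^5)^(1/4) / √(31.4) = 5772 × 25.73 / 5.604 = 2.650×10^4 K.

2.65×10^4 K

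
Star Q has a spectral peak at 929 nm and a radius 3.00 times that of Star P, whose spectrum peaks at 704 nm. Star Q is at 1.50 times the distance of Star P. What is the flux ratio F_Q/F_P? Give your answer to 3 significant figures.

Wien's law: T_Q/T_P = λ_P/λ_Q = 704/929 = 0.7578.
L_Q/L_P = (R_Q/R_P)²(T_Q/T_P)⁴ = (3.00)²(0.7578)⁴ = 2.968.
F_Q/F_P = (L_Q/L_P)/(d_Q/d_P)² = 2.968/(1.50)² = 1.319.

1.32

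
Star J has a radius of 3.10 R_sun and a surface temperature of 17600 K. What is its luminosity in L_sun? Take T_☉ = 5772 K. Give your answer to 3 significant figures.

L/L_☉ = (R/R_☉)² (T/T_☉)⁴ = (3.10)² × (17600/5772)⁴
       = 9.610 × (3.049)⁴ = 9.610 × 86.45 = 830.7.

831 L_sun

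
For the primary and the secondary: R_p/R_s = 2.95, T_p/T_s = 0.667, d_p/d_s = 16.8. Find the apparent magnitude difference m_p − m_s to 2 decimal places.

5.54

L_p/L_s = (2.95)²(0.667)⁴ = 1.722.
F_p/F_s = (L_p/L_s)/(d_p/d_s)² = 1.722/282.2 = 0.006103.
m_p − m_s = −2.5 log₁₀(0.006103) = 5.54.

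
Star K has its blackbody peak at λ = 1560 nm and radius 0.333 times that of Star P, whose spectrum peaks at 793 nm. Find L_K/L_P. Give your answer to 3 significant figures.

Wien's law gives T ∝ 1/λ_max, so T_K/T_P = λ_P/λ_K = 793/1560 = 0.5083.
Then L ∝ R²T⁴ gives L_K/L_P = (0.333)² × (0.5083)⁴ = 0.1109 × 0.06677 = 0.007404.

0.00740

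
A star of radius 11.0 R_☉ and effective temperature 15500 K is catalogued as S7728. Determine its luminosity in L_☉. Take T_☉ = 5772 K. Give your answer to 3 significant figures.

L/L_☉ = (R/R_☉)² (T/T_☉)⁴ = (11.0)² × (15500/5772)⁴
       = 121.0 × (2.685)⁴ = 121.0 × 52.00 = 6292.

6.29×10^3 L_☉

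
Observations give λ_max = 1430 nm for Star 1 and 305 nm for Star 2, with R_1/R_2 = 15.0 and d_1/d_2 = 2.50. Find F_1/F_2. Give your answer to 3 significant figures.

Wien's law: T_1/T_2 = λ_2/λ_1 = 305/1430 = 0.2133.
L_1/L_2 = (R_1/R_2)²(T_1/T_2)⁴ = (15.0)²(0.2133)⁴ = 0.4656.
F_1/F_2 = (L_1/L_2)/(d_1/d_2)² = 0.4656/(2.50)² = 0.07450.

0.0745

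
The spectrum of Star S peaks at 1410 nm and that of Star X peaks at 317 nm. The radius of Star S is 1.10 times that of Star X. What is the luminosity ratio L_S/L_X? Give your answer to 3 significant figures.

Wien's law gives T ∝ 1/λ_max, so T_S/T_X = λ_X/λ_S = 317/1410 = 0.2248.
Then L ∝ R²T⁴ gives L_S/L_X = (1.10)² × (0.2248)⁴ = 1.210 × 0.002555 = 0.003091.

0.00309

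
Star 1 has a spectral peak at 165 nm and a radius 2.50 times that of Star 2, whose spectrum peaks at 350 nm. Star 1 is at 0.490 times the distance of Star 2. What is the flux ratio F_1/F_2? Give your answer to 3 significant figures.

Wien's law: T_1/T_2 = λ_2/λ_1 = 350/165 = 2.121.
L_1/L_2 = (R_1/R_2)²(T_1/T_2)⁴ = (2.50)²(2.121)⁴ = 126.5.
F_1/F_2 = (L_1/L_2)/(d_1/d_2)² = 126.5/(0.490)² = 527.0.

527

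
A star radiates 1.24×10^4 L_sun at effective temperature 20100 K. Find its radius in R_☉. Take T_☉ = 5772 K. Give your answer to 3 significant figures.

9.18 R_☉

R/R_☉ = √(L/L_☉) / (T/T_☉)² = √(1.24×10^4) / (3.482)²
       = 111.4 / 12.13 = 9.183.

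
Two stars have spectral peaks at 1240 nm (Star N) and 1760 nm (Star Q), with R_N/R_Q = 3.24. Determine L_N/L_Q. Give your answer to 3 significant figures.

42.6

Wien's law gives T ∝ 1/λ_max, so T_N/T_Q = λ_Q/λ_N = 1760/1240 = 1.419.
Then L ∝ R²T⁴ gives L_N/L_Q = (3.24)² × (1.419)⁴ = 10.50 × 4.058 = 42.60.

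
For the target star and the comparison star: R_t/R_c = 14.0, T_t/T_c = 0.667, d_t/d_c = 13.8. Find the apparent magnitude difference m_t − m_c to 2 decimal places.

1.73

L_t/L_c = (14.0)²(0.667)⁴ = 38.79.
F_t/F_c = (L_t/L_c)/(d_t/d_c)² = 38.79/190.4 = 0.2037.
m_t − m_c = −2.5 log₁₀(0.2037) = 1.73.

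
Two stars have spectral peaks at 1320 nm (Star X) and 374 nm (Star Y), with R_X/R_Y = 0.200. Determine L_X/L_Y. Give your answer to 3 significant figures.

2.58×10^-4

Wien's law gives T ∝ 1/λ_max, so T_X/T_Y = λ_Y/λ_X = 374/1320 = 0.2833.
Then L ∝ R²T⁴ gives L_X/L_Y = (0.200)² × (0.2833)⁴ = 0.04000 × 0.006445 = 2.578×10^-4.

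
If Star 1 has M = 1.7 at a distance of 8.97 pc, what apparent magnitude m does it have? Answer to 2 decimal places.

m = M + 5 log₁₀(d/10 pc) = 1.7 + 5 log₁₀(8.97/10)
  = 1.7 + 5 × -0.047 = 1.7 + -0.24 = 1.46.

1.46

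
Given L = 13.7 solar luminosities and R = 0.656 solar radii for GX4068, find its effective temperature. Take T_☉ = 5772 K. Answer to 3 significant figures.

1.37×10^4 K

T/T_☉ = (L/L_☉)^(1/4) / (R/R_☉)^(1/2)
T = 5772 × (13.7)^(1/4) / √(0.656) = 5772 × 1.924 / 0.8099 = 1.371×10^4 K.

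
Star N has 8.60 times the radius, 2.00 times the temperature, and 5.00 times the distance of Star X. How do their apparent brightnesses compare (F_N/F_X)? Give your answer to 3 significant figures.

47.3

L_N/L_X = (R_N/R_X)²(T_N/T_X)⁴ = (8.60)² × (2.00)⁴ = 1183.
F_N/F_X = (L_N/L_X)/(d_N/d_X)² = 1183 / (5.00)² = 47.33.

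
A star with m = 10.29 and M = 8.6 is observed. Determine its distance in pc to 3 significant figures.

21.8 pc

m − M = 5 log₁₀(d/10 pc)
10.29 − (8.6) = 1.69 = 5 log₁₀(d/10)
d = 10 × 10^(1.69/5) = 10 × 10^0.338 = 21.78 pc.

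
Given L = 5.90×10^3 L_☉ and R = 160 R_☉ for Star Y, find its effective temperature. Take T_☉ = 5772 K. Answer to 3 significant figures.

T/T_☉ = (L/L_☉)^(1/4) / (R/R_☉)^(1/2)
T = 5772 × (5.90×10^3)^(1/4) / √(160) = 5772 × 8.764 / 12.65 = 3999 K.

4.00×10^3 K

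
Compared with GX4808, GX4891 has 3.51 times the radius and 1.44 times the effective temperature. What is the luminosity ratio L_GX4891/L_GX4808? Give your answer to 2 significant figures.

From the Stefan–Boltzmann law, L ∝ R²T⁴, so
L_GX4891/L_GX4808 = (R_GX4891/R_GX4808)² (T_GX4891/T_GX4808)⁴ = (3.51)² × (1.44)⁴ = 12.32 × 4.300 = 52.97.

53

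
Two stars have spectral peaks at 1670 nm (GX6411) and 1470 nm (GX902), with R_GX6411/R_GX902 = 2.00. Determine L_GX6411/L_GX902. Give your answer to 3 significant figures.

2.40

Wien's law gives T ∝ 1/λ_max, so T_GX6411/T_GX902 = λ_GX902/λ_GX6411 = 1470/1670 = 0.8802.
Then L ∝ R²T⁴ gives L_GX6411/L_GX902 = (2.00)² × (0.8802)⁴ = 4.000 × 0.6003 = 2.401.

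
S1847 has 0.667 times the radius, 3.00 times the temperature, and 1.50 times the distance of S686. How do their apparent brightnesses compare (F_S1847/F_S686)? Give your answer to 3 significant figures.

16.0

L_S1847/L_S686 = (R_S1847/R_S686)²(T_S1847/T_S686)⁴ = (0.667)² × (3.00)⁴ = 36.04.
F_S1847/F_S686 = (L_S1847/L_S686)/(d_S1847/d_S686)² = 36.04 / (1.50)² = 16.02.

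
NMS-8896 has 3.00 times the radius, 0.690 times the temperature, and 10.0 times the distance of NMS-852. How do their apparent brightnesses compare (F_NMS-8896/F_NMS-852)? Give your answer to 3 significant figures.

L_NMS-8896/L_NMS-852 = (R_NMS-8896/R_NMS-852)²(T_NMS-8896/T_NMS-852)⁴ = (3.00)² × (0.690)⁴ = 2.040.
F_NMS-8896/F_NMS-852 = (L_NMS-8896/L_NMS-852)/(d_NMS-8896/d_NMS-852)² = 2.040 / (10.0)² = 0.02040.

0.0204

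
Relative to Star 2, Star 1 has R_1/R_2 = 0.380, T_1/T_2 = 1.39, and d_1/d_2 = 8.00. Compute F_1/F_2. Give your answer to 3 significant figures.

0.00842

L_1/L_2 = (R_1/R_2)²(T_1/T_2)⁴ = (0.380)² × (1.39)⁴ = 0.5390.
F_1/F_2 = (L_1/L_2)/(d_1/d_2)² = 0.5390 / (8.00)² = 0.008423.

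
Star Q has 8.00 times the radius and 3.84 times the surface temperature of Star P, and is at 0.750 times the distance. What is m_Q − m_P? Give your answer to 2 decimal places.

L_Q/L_P = (8.00)²(3.84)⁴ = 1.392×10^4.
F_Q/F_P = (L_Q/L_P)/(d_Q/d_P)² = 1.392×10^4/0.5625 = 2.474×10^4.
m_Q − m_P = −2.5 log₁₀(2.474×10^4) = -10.98.

-10.98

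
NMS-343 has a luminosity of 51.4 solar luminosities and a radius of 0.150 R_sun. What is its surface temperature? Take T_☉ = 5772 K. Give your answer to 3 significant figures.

3.99×10^4 K

T/T_☉ = (L/L_☉)^(1/4) / (R/R_☉)^(1/2)
T = 5772 × (51.4)^(1/4) / √(0.150) = 5772 × 2.678 / 0.3873 = 3.990×10^4 K.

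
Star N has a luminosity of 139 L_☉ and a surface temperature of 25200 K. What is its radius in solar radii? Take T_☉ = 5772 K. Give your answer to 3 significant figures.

R/R_☉ = √(L/L_☉) / (T/T_☉)² = √(139) / (4.366)²
       = 11.79 / 19.06 = 0.6185.

0.619 solar radii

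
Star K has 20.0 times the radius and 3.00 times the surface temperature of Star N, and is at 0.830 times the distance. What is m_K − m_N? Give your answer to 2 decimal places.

L_K/L_N = (20.0)²(3.00)⁴ = 3.240×10^4.
F_K/F_N = (L_K/L_N)/(d_K/d_N)² = 3.240×10^4/0.6889 = 4.703×10^4.
m_K − m_N = −2.5 log₁₀(4.703×10^4) = -11.68.

-11.68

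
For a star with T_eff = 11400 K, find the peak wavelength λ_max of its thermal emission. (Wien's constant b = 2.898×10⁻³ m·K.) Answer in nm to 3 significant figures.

λ_max = b/T = 2.898×10⁻³ / 11400 = 2.54×10^-7 m = 254.2 nm.

254 nm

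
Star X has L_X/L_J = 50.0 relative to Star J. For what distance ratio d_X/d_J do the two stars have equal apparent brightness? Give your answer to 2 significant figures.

7.1

Equal flux requires L_X/d_X² = L_J/d_J², so d_X/d_J = √(L_X/L_J)
= √(50.0) = 7.071.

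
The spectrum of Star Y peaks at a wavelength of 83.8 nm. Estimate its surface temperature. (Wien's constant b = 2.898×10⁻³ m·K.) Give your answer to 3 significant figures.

3.46×10^4 K

T = b/λ_max = 2.898×10⁻³ / (83.8×10⁻⁹) = 3.458×10^4 K.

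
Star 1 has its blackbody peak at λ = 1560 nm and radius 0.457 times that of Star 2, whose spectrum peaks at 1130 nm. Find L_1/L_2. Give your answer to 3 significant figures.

Wien's law gives T ∝ 1/λ_max, so T_1/T_2 = λ_2/λ_1 = 1130/1560 = 0.7244.
Then L ∝ R²T⁴ gives L_1/L_2 = (0.457)² × (0.7244)⁴ = 0.2088 × 0.2753 = 0.05750.

0.0575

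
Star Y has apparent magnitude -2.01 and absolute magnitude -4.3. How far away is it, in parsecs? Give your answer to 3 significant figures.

m − M = 5 log₁₀(d/10 pc)
-2.01 − (-4.3) = 2.29 = 5 log₁₀(d/10)
d = 10 × 10^(2.29/5) = 10 × 10^0.458 = 28.71 pc.

28.7 pc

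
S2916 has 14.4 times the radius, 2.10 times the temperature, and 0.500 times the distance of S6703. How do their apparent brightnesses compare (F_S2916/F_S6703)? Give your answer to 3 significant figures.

1.61×10^4

L_S2916/L_S6703 = (R_S2916/R_S6703)²(T_S2916/T_S6703)⁴ = (14.4)² × (2.10)⁴ = 4033.
F_S2916/F_S6703 = (L_S2916/L_S6703)/(d_S2916/d_S6703)² = 4033 / (0.500)² = 1.613×10^4.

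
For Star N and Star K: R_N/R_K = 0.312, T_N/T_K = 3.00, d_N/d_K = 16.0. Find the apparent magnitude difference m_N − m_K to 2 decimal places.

3.78

L_N/L_K = (0.312)²(3.00)⁴ = 7.885.
F_N/F_K = (L_N/L_K)/(d_N/d_K)² = 7.885/256.0 = 0.03080.
m_N − m_K = −2.5 log₁₀(0.03080) = 3.78.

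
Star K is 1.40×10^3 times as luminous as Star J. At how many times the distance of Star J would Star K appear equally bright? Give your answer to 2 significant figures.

Equal flux requires L_K/d_K² = L_J/d_J², so d_K/d_J = √(L_K/L_J)
= √(1.40×10^3) = 37.42.

37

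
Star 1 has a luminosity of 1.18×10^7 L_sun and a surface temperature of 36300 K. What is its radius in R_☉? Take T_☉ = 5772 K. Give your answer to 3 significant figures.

86.9 R_☉

R/R_☉ = √(L/L_☉) / (T/T_☉)² = √(1.18×10^7) / (6.289)²
       = 3435 / 39.55 = 86.85.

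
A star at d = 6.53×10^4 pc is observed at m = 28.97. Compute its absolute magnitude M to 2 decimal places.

9.90

M = m − 5 log₁₀(d/10 pc) = 28.97 − 5 log₁₀(6.53×10^4/10)
  = 28.97 − 5 × 3.815 = 28.97 − 19.07 = 9.90.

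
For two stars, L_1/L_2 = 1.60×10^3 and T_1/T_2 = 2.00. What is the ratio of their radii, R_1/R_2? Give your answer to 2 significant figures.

L ∝ R²T⁴ gives R ∝ √L / T², so
R_1/R_2 = √(1.60×10^3) / (2.00)² = 40.00 / 4.000 = 10.00.

10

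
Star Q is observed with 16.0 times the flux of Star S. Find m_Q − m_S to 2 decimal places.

m_Q − m_S = −2.5 log₁₀(F_Q/F_S) = −2.5 log₁₀(16.0) = −2.5 × (1.204) = -3.010.

-3.01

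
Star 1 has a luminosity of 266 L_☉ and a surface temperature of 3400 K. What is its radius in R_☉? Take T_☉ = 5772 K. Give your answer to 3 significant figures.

47.0 R_☉

R/R_☉ = √(L/L_☉) / (T/T_☉)² = √(266) / (0.5891)²
       = 16.31 / 0.3470 = 47.00.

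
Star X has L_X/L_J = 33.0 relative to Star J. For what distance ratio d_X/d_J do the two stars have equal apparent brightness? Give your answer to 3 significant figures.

5.74

Equal flux requires L_X/d_X² = L_J/d_J², so d_X/d_J = √(L_X/L_J)
= √(33.0) = 5.745.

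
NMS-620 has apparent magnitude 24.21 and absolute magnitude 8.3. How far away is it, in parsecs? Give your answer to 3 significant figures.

m − M = 5 log₁₀(d/10 pc)
24.21 − (8.3) = 15.91 = 5 log₁₀(d/10)
d = 10 × 10^(15.91/5) = 10 × 10^3.182 = 1.521×10^4 pc.

1.52×10^4 pc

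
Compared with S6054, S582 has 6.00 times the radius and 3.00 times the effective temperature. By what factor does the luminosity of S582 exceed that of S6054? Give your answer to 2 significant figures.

2.9×10^3

From the Stefan–Boltzmann law, L ∝ R²T⁴, so
L_S582/L_S6054 = (R_S582/R_S6054)² (T_S582/T_S6054)⁴ = (6.00)² × (3.00)⁴ = 36.00 × 81.00 = 2916.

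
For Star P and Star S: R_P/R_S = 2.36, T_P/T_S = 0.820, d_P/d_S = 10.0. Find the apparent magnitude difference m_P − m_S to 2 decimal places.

4.00

L_P/L_S = (2.36)²(0.820)⁴ = 2.518.
F_P/F_S = (L_P/L_S)/(d_P/d_S)² = 2.518/100.0 = 0.02518.
m_P − m_S = −2.5 log₁₀(0.02518) = 4.00.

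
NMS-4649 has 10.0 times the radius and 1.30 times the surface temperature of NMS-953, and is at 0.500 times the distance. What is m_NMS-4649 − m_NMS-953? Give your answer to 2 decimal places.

L_NMS-4649/L_NMS-953 = (10.0)²(1.30)⁴ = 285.6.
F_NMS-4649/F_NMS-953 = (L_NMS-4649/L_NMS-953)/(d_NMS-4649/d_NMS-953)² = 285.6/0.2500 = 1142.
m_NMS-4649 − m_NMS-953 = −2.5 log₁₀(1142) = -7.64.

-7.64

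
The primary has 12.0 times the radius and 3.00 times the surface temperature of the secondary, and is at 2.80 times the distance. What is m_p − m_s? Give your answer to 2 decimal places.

L_p/L_s = (12.0)²(3.00)⁴ = 1.166×10^4.
F_p/F_s = (L_p/L_s)/(d_p/d_s)² = 1.166×10^4/7.840 = 1488.
m_p − m_s = −2.5 log₁₀(1488) = -7.93.

-7.93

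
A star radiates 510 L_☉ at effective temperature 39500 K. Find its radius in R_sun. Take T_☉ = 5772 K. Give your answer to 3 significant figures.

0.482 R_sun

R/R_☉ = √(L/L_☉) / (T/T_☉)² = √(510) / (6.843)²
       = 22.58 / 46.83 = 0.4822.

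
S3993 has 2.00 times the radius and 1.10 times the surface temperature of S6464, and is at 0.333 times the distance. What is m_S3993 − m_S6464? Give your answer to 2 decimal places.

L_S3993/L_S6464 = (2.00)²(1.10)⁴ = 5.856.
F_S3993/F_S6464 = (L_S3993/L_S6464)/(d_S3993/d_S6464)² = 5.856/0.1109 = 52.81.
m_S3993 − m_S6464 = −2.5 log₁₀(52.81) = -4.31.

-4.31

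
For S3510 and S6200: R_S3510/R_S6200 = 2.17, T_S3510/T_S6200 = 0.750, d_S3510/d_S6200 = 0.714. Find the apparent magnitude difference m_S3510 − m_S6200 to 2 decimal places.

-1.16

L_S3510/L_S6200 = (2.17)²(0.750)⁴ = 1.490.
F_S3510/F_S6200 = (L_S3510/L_S6200)/(d_S3510/d_S6200)² = 1.490/0.5098 = 2.923.
m_S3510 − m_S6200 = −2.5 log₁₀(2.923) = -1.16.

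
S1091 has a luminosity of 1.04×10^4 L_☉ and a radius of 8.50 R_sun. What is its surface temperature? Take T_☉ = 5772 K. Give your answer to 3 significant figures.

2.00×10^4 K

T/T_☉ = (L/L_☉)^(1/4) / (R/R_☉)^(1/2)
T = 5772 × (1.04×10^4)^(1/4) / √(8.50) = 5772 × 10.10 / 2.915 = 1.999×10^4 K.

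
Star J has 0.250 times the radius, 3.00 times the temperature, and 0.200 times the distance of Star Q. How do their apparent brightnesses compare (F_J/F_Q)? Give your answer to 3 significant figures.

127

L_J/L_Q = (R_J/R_Q)²(T_J/T_Q)⁴ = (0.250)² × (3.00)⁴ = 5.062.
F_J/F_Q = (L_J/L_Q)/(d_J/d_Q)² = 5.062 / (0.200)² = 126.6.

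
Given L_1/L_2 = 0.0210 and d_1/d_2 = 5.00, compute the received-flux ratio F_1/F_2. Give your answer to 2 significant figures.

F = L/(4πd²), so F_1/F_2 = (L_1/L_2) / (d_1/d_2)²
= 0.0210 / (5.00)² = 0.0210 / 25.00 = 8.400×10^-4.

8.4×10^-4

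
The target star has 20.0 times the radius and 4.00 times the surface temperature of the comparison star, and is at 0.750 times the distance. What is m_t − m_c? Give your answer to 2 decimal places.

L_t/L_c = (20.0)²(4.00)⁴ = 1.024×10^5.
F_t/F_c = (L_t/L_c)/(d_t/d_c)² = 1.024×10^5/0.5625 = 1.820×10^5.
m_t − m_c = −2.5 log₁₀(1.820×10^5) = -13.15.

-13.15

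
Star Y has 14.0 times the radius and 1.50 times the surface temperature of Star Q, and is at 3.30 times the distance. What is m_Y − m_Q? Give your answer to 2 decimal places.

-4.90

L_Y/L_Q = (14.0)²(1.50)⁴ = 992.2.
F_Y/F_Q = (L_Y/L_Q)/(d_Y/d_Q)² = 992.2/10.89 = 91.12.
m_Y − m_Q = −2.5 log₁₀(91.12) = -4.90.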